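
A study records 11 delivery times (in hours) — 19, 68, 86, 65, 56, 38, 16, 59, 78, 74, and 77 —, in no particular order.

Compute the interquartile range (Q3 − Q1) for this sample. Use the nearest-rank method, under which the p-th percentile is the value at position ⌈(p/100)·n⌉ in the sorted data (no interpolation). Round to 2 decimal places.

39.00

Sorted: 16, 19, 38, 56, 59, 65, 68, 74, 77, 78, 86.
n = 11.
P25: rank ⌈25/100·11⌉ = 3 → 38.
P75: rank ⌈75/100·11⌉ = 9 → 77.
Difference: 77 − 38 = 39.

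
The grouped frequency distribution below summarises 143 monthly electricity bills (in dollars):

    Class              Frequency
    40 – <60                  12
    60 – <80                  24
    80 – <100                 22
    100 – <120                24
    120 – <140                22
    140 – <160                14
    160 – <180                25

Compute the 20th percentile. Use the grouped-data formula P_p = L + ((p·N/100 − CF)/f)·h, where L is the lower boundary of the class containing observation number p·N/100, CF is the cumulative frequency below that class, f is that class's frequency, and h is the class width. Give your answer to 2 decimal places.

73.83

N = 143; target position k = 20/100 · 143 = 28.6.
Cumulative frequencies: 12, 36, 58, 82, 104, 118, 143.
Observation 28.6 falls in the class 60 – <80.
L = 60, CF = 12, f = 24, h = 20.
P20 = 60 + ((28.6 − 12)/24)·20 = 60 + 13.8333 = 73.8333.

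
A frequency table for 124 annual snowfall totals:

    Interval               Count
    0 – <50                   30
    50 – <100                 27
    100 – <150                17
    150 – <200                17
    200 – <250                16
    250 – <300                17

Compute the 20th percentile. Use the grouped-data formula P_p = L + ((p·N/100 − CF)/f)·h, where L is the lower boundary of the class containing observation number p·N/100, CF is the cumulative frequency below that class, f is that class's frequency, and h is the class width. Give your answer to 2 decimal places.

41.33

N = 124; target position k = 20/100 · 124 = 24.8.
Cumulative frequencies: 30, 57, 74, 91, 107, 124.
Observation 24.8 falls in the class 0 – <50.
L = 0, CF = 0, f = 30, h = 50.
P20 = 0 + ((24.8 − 0)/30)·50 = 0 + 41.3333 = 41.3333.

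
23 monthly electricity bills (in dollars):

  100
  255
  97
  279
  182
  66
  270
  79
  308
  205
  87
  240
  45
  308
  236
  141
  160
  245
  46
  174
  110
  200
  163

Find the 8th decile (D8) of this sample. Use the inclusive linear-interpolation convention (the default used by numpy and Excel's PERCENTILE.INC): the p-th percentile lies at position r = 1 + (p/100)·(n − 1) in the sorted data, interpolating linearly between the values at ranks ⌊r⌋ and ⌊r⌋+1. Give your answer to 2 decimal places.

Sorted: 45, 46, 66, 79, 87, 97, 100, 110, 141, 160, 163, 174, 182, 200, 205, 236, 240, 245, 255, 270, 279, 308, 308.
n = 23.
r = 1 + (80/100)·(23 − 1) = 1 + 17.6 = 18.6.
Rank 18 is 245 and rank 19 is 255.
Interpolate: 245 + 0.6·(255 − 245) = 245 + 0.6·10 = 251.

251.00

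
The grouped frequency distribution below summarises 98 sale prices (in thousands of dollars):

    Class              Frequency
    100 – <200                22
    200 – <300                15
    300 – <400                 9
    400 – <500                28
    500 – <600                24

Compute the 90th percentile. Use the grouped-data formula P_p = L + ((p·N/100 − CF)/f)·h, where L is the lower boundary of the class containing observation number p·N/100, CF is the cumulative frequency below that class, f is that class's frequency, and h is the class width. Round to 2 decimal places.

N = 98; target position k = 90/100 · 98 = 88.2.
Cumulative frequencies: 22, 37, 46, 74, 98.
Observation 88.2 falls in the class 500 – <600.
L = 500, CF = 74, f = 24, h = 100.
P90 = 500 + ((88.2 − 74)/24)·100 = 500 + 59.1667 = 559.167.

559.17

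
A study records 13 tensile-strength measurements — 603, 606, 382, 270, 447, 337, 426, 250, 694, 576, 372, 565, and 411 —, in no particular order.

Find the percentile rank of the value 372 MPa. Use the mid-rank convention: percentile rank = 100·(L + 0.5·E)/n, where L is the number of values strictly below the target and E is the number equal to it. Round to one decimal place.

Sorted: 250, 270, 337, 372, 382, 411, 426, 447, 565, 576, 603, 606, 694.
Count below 372: L = 3; count equal: E = 1; n = 13.
Percentile rank = 100·(3 + 0.5·1)/13 = 100·3.5/13 = 26.92.

26.9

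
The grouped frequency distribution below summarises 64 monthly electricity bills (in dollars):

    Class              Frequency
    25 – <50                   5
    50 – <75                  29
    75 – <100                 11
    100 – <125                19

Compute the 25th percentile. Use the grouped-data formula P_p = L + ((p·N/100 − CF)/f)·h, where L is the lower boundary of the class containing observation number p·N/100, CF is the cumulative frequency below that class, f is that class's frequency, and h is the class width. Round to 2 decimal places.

59.48

N = 64; target position k = 25/100 · 64 = 16.
Cumulative frequencies: 5, 34, 45, 64.
Observation 16 falls in the class 50 – <75.
L = 50, CF = 5, f = 29, h = 25.
P25 = 50 + ((16 − 5)/29)·25 = 50 + 9.48276 = 59.4828.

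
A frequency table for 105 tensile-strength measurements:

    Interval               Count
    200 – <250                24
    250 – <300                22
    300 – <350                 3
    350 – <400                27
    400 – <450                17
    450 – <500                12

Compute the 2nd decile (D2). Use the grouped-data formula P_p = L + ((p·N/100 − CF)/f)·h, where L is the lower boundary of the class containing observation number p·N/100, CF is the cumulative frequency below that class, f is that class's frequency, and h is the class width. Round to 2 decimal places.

N = 105; target position k = 20/100 · 105 = 21.
Cumulative frequencies: 24, 46, 49, 76, 93, 105.
Observation 21 falls in the class 200 – <250.
L = 200, CF = 0, f = 24, h = 50.
P20 = 200 + ((21 − 0)/24)·50 = 200 + 43.75 = 243.75.

243.75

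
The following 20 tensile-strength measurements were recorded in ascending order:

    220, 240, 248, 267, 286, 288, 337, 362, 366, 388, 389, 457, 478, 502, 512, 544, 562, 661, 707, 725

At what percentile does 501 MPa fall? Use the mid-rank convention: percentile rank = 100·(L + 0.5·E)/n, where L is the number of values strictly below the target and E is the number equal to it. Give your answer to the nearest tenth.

Count below 501: L = 13; count equal: E = 0; n = 20.
Percentile rank = 100·(13 + 0.5·0)/20 = 100·13/20 = 65.

65.0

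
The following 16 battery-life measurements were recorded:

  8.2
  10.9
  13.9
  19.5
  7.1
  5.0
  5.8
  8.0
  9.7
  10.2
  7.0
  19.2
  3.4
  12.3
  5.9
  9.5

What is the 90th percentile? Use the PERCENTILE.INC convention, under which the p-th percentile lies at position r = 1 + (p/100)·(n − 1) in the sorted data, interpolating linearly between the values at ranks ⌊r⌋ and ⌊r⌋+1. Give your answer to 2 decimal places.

Sorted: 3.4, 5.0, 5.8, 5.9, 7.0, 7.1, 8.0, 8.2, 9.5, 9.7, 10.2, 10.9, 12.3, 13.9, 19.2, 19.5.
n = 16.
r = 1 + (90/100)·(16 − 1) = 1 + 13.5 = 14.5.
Rank 14 is 13.9 and rank 15 is 19.2.
Interpolate: 13.9 + 0.5·(19.2 − 13.9) = 13.9 + 0.5·5.3 = 16.55.

16.55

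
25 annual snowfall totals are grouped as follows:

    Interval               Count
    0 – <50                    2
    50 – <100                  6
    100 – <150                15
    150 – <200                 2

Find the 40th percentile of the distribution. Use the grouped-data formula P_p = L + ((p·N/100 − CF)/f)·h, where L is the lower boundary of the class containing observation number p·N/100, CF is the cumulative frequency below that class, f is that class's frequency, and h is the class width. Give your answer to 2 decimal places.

N = 25; target position k = 40/100 · 25 = 10.
Cumulative frequencies: 2, 8, 23, 25.
Observation 10 falls in the class 100 – <150.
L = 100, CF = 8, f = 15, h = 50.
P40 = 100 + ((10 − 8)/15)·50 = 100 + 6.66667 = 106.667.

106.67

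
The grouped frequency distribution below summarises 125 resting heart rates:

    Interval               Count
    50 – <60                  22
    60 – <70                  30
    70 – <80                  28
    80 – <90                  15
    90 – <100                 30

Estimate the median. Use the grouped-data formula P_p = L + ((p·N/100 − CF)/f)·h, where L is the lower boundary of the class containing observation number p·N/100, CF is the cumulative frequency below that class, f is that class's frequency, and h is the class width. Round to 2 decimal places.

N = 125; target position k = 50/100 · 125 = 62.5.
Cumulative frequencies: 22, 52, 80, 95, 125.
Observation 62.5 falls in the class 70 – <80.
L = 70, CF = 52, f = 28, h = 10.
P50 = 70 + ((62.5 − 52)/28)·10 = 70 + 3.75 = 73.75.

73.75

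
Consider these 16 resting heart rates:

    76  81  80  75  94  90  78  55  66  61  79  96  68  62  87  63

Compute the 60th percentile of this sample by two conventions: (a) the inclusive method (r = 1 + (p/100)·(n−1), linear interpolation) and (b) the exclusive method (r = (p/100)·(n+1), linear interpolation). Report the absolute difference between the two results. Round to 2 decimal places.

0.20

Sorted: 55, 61, 62, 63, 66, 68, 75, 76, 78, 79, 80, 81, 87, 90, 94, 96.
n = 16.
(a) r = 10 → value at rank 10 = 79.
(b) r = 10.2; between ranks 10 (79) and 11 (80): 79.2.
|79 − 79.2| = 0.2.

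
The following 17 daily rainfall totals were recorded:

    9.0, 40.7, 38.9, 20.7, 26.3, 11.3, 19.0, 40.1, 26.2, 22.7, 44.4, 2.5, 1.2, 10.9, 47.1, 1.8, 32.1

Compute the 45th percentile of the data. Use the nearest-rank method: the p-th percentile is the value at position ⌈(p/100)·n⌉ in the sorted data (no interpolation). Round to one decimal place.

Sorted: 1.2, 1.8, 2.5, 9.0, 10.9, 11.3, 19.0, 20.7, 22.7, 26.2, 26.3, 32.1, 38.9, 40.1, 40.7, 44.4, 47.1.
n = 17.
Position = ⌈45/100 · 17⌉ = ⌈7.65⌉ = 8.
The value at rank 8 is 20.7.

20.7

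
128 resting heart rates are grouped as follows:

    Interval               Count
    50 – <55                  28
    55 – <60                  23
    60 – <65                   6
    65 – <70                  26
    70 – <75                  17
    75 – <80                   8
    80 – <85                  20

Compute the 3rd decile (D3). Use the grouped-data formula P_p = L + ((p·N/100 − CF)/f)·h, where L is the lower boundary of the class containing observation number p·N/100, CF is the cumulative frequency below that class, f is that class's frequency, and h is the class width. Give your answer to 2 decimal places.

57.26

N = 128; target position k = 30/100 · 128 = 38.4.
Cumulative frequencies: 28, 51, 57, 83, 100, 108, 128.
Observation 38.4 falls in the class 55 – <60.
L = 55, CF = 28, f = 23, h = 5.
P30 = 55 + ((38.4 − 28)/23)·5 = 55 + 2.26087 = 57.2609.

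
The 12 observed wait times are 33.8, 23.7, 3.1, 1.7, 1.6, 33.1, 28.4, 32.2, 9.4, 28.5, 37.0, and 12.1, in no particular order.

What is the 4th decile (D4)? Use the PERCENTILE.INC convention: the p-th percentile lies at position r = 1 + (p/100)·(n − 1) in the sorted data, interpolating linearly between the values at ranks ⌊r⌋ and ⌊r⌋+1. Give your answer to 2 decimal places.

16.74

Sorted: 1.6, 1.7, 3.1, 9.4, 12.1, 23.7, 28.4, 28.5, 32.2, 33.1, 33.8, 37.0.
n = 12.
r = 1 + (40/100)·(12 − 1) = 1 + 4.4 = 5.4.
Rank 5 is 12.1 and rank 6 is 23.7.
Interpolate: 12.1 + 0.4·(23.7 − 12.1) = 12.1 + 0.4·11.6 = 16.74.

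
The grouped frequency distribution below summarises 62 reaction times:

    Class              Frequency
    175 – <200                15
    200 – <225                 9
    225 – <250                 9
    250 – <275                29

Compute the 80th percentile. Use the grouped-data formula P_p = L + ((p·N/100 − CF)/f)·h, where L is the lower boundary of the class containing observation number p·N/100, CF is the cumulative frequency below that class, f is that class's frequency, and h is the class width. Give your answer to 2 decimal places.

N = 62; target position k = 80/100 · 62 = 49.6.
Cumulative frequencies: 15, 24, 33, 62.
Observation 49.6 falls in the class 250 – <275.
L = 250, CF = 33, f = 29, h = 25.
P80 = 250 + ((49.6 − 33)/29)·25 = 250 + 14.3103 = 264.31.

264.31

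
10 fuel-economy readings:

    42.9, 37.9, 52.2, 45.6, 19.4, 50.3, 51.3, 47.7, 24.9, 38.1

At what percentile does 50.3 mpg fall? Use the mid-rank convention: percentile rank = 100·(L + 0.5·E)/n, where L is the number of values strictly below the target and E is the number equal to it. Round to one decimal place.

75.0

Sorted: 19.4, 24.9, 37.9, 38.1, 42.9, 45.6, 47.7, 50.3, 51.3, 52.2.
Count below 50.3: L = 7; count equal: E = 1; n = 10.
Percentile rank = 100·(7 + 0.5·1)/10 = 100·7.5/10 = 75.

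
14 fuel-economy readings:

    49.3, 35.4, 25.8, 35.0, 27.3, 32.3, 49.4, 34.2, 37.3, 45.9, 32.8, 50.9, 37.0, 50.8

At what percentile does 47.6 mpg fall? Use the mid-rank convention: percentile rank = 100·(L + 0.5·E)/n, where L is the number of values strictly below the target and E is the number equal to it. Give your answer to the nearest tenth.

71.4

Sorted: 25.8, 27.3, 32.3, 32.8, 34.2, 35.0, 35.4, 37.0, 37.3, 45.9, 49.3, 49.4, 50.8, 50.9.
Count below 47.6: L = 10; count equal: E = 0; n = 14.
Percentile rank = 100·(10 + 0.5·0)/14 = 100·10/14 = 71.43.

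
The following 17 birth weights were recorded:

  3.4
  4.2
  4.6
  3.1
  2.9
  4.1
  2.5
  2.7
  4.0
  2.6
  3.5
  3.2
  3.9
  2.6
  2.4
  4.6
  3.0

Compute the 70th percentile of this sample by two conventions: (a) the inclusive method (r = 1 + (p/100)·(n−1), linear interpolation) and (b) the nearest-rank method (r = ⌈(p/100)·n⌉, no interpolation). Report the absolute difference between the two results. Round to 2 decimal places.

0.02

Sorted: 2.4, 2.5, 2.6, 2.6, 2.7, 2.9, 3.0, 3.1, 3.2, 3.4, 3.5, 3.9, 4.0, 4.1, 4.2, 4.6, 4.6.
n = 17.
(a) r = 12.2; between ranks 12 (3.9) and 13 (4.0): 3.92.
(b) the nearest-rank method: rank 12 → 3.9.
|3.92 − 3.9| = 0.02.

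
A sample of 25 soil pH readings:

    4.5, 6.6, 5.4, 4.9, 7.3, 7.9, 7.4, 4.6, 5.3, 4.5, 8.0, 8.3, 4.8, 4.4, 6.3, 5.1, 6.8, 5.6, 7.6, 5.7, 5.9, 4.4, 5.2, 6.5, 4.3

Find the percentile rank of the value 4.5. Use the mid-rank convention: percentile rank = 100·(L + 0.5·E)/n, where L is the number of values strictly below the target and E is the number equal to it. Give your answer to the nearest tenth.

16.0

Sorted: 4.3, 4.4, 4.4, 4.5, 4.5, 4.6, 4.8, 4.9, 5.1, 5.2, 5.3, 5.4, 5.6, 5.7, 5.9, 6.3, 6.5, 6.6, 6.8, 7.3, 7.4, 7.6, 7.9, 8.0, 8.3.
Count below 4.5: L = 3; count equal: E = 2; n = 25.
Percentile rank = 100·(3 + 0.5·2)/25 = 100·4/25 = 16.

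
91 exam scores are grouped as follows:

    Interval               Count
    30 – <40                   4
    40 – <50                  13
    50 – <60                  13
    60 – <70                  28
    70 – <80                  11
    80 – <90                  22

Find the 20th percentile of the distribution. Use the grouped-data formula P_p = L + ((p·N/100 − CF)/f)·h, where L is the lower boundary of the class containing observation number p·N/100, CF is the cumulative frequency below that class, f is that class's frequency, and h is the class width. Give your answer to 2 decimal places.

50.92

N = 91; target position k = 20/100 · 91 = 18.2.
Cumulative frequencies: 4, 17, 30, 58, 69, 91.
Observation 18.2 falls in the class 50 – <60.
L = 50, CF = 17, f = 13, h = 10.
P20 = 50 + ((18.2 − 17)/13)·10 = 50 + 0.923077 = 50.9231.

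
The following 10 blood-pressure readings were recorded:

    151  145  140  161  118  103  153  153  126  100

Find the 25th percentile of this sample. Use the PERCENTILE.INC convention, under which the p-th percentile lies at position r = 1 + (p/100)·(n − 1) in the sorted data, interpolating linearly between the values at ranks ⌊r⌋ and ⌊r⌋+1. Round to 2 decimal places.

120.00

Sorted: 100, 103, 118, 126, 140, 145, 151, 153, 153, 161.
n = 10.
r = 1 + (25/100)·(10 − 1) = 1 + 2.25 = 3.25.
Rank 3 is 118 and rank 4 is 126.
Interpolate: 118 + 0.25·(126 − 118) = 118 + 0.25·8 = 120.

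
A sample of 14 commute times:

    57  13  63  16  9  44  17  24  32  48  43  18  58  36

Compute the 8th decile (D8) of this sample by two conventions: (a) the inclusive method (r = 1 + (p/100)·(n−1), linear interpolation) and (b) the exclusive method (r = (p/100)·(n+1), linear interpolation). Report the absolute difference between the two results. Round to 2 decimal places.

Sorted: 9, 13, 16, 17, 18, 24, 32, 36, 43, 44, 48, 57, 58, 63.
n = 14.
(a) r = 11.4; between ranks 11 (48) and 12 (57): 51.6.
(b) r = 12 → value at rank 12 = 57.
|51.6 − 57| = 5.4.

5.40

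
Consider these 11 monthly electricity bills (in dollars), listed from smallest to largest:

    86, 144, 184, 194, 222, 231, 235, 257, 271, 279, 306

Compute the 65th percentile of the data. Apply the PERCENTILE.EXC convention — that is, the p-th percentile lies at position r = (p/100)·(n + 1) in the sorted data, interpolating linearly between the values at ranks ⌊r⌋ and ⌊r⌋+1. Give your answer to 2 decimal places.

n = 11.
r = (65/100)·(11 + 1) = 7.8.
Rank 7 is 235 and rank 8 is 257.
Interpolate: 235 + 0.8·(257 − 235) = 235 + 0.8·22 = 252.6.

252.60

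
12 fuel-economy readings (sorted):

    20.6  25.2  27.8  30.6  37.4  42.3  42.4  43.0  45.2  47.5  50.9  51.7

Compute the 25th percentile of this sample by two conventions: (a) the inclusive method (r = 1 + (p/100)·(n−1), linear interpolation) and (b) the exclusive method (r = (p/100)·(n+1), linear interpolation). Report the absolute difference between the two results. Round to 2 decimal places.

n = 12.
(a) r = 3.75; between ranks 3 (27.8) and 4 (30.6): 29.9.
(b) r = 3.25; between ranks 3 (27.8) and 4 (30.6): 28.5.
|29.9 − 28.5| = 1.4.

1.40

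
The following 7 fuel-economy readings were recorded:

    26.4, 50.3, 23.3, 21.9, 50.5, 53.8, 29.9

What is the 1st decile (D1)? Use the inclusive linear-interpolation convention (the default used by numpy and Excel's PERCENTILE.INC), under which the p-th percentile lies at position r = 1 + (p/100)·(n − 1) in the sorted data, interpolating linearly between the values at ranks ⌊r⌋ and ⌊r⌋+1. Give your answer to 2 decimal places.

Sorted: 21.9, 23.3, 26.4, 29.9, 50.3, 50.5, 53.8.
n = 7.
r = 1 + (10/100)·(7 − 1) = 1 + 0.6 = 1.6.
Rank 1 is 21.9 and rank 2 is 23.3.
Interpolate: 21.9 + 0.6·(23.3 − 21.9) = 21.9 + 0.6·1.4 = 22.74.

22.74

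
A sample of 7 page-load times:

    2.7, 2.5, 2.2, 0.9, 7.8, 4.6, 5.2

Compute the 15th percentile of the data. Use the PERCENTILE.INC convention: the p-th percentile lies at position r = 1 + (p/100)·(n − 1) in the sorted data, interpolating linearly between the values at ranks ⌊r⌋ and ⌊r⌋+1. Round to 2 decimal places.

Sorted: 0.9, 2.2, 2.5, 2.7, 4.6, 5.2, 7.8.
n = 7.
r = 1 + (15/100)·(7 − 1) = 1 + 0.9 = 1.9.
Rank 1 is 0.9 and rank 2 is 2.2.
Interpolate: 0.9 + 0.9·(2.2 − 0.9) = 0.9 + 0.9·1.3 = 2.07.

2.07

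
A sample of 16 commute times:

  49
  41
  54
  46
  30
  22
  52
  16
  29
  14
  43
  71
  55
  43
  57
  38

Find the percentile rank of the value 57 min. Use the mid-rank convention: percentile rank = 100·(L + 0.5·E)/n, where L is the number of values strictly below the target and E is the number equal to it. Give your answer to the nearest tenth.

90.6

Sorted: 14, 16, 22, 29, 30, 38, 41, 43, 43, 46, 49, 52, 54, 55, 57, 71.
Count below 57: L = 14; count equal: E = 1; n = 16.
Percentile rank = 100·(14 + 0.5·1)/16 = 100·14.5/16 = 90.62.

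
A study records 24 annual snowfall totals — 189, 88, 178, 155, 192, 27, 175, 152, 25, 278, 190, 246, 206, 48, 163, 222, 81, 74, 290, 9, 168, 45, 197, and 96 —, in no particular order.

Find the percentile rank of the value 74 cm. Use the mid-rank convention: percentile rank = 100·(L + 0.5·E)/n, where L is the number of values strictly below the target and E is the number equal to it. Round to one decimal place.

Sorted: 9, 25, 27, 45, 48, 74, 81, 88, 96, 152, 155, 163, 168, 175, 178, 189, 190, 192, 197, 206, 222, 246, 278, 290.
Count below 74: L = 5; count equal: E = 1; n = 24.
Percentile rank = 100·(5 + 0.5·1)/24 = 100·5.5/24 = 22.92.

22.9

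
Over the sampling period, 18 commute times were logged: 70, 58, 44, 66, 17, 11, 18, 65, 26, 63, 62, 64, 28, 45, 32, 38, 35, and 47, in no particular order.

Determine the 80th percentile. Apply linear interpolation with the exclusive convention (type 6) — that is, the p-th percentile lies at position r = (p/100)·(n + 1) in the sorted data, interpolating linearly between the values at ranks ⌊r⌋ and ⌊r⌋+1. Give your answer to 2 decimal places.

Sorted: 11, 17, 18, 26, 28, 32, 35, 38, 44, 45, 47, 58, 62, 63, 64, 65, 66, 70.
n = 18.
r = (80/100)·(18 + 1) = 15.2.
Rank 15 is 64 and rank 16 is 65.
Interpolate: 64 + 0.2·(65 − 64) = 64 + 0.2·1 = 64.2.

64.20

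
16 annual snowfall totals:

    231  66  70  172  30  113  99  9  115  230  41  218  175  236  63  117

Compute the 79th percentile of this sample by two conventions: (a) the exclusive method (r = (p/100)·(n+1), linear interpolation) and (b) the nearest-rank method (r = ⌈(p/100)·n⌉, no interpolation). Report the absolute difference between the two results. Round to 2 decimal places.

5.16

Sorted: 9, 30, 41, 63, 66, 70, 99, 113, 115, 117, 172, 175, 218, 230, 231, 236.
n = 16.
(a) r = 13.43; between ranks 13 (218) and 14 (230): 223.16.
(b) the nearest-rank method: rank 13 → 218.
|223.16 − 218| = 5.16.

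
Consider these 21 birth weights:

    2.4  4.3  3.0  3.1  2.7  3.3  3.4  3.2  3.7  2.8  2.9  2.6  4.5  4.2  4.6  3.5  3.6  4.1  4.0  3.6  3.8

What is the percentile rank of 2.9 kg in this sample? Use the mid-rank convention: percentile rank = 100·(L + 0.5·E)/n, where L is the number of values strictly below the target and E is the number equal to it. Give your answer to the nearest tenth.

Sorted: 2.4, 2.6, 2.7, 2.8, 2.9, 3.0, 3.1, 3.2, 3.3, 3.4, 3.5, 3.6, 3.6, 3.7, 3.8, 4.0, 4.1, 4.2, 4.3, 4.5, 4.6.
Count below 2.9: L = 4; count equal: E = 1; n = 21.
Percentile rank = 100·(4 + 0.5·1)/21 = 100·4.5/21 = 21.43.

21.4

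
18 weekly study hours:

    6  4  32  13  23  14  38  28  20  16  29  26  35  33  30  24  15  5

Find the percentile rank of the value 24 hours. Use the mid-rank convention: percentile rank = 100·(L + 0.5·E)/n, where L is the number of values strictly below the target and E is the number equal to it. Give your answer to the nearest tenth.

52.8

Sorted: 4, 5, 6, 13, 14, 15, 16, 20, 23, 24, 26, 28, 29, 30, 32, 33, 35, 38.
Count below 24: L = 9; count equal: E = 1; n = 18.
Percentile rank = 100·(9 + 0.5·1)/18 = 100·9.5/18 = 52.78.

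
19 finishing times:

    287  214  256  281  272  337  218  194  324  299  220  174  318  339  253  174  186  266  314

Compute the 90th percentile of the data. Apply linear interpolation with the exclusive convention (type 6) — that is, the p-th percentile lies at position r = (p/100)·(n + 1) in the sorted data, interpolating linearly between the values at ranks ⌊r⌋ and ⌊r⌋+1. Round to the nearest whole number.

337

Sorted: 174, 174, 186, 194, 214, 218, 220, 253, 256, 266, 272, 281, 287, 299, 314, 318, 324, 337, 339.
n = 19.
r = (90/100)·(19 + 1) = 18.
r is an integer, so P90 is the value at rank 18: 337.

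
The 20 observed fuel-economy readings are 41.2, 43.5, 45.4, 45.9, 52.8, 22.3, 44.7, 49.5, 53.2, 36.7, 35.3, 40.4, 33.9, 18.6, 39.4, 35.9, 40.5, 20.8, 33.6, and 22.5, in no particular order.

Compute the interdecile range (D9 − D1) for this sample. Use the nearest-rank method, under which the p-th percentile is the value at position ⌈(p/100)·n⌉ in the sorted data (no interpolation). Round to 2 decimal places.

28.70

Sorted: 18.6, 20.8, 22.3, 22.5, 33.6, 33.9, 35.3, 35.9, 36.7, 39.4, 40.4, 40.5, 41.2, 43.5, 44.7, 45.4, 45.9, 49.5, 52.8, 53.2.
n = 20.
P10: rank ⌈10/100·20⌉ = 2 → 20.8.
P90: rank ⌈90/100·20⌉ = 18 → 49.5.
Difference: 49.5 − 20.8 = 28.7.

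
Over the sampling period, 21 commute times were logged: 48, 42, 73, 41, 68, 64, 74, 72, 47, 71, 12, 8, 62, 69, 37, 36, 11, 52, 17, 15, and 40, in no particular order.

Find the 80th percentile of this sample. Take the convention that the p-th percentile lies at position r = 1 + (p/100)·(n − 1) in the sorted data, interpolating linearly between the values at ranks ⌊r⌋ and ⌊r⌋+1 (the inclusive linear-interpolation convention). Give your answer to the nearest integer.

69

Sorted: 8, 11, 12, 15, 17, 36, 37, 40, 41, 42, 47, 48, 52, 62, 64, 68, 69, 71, 72, 73, 74.
n = 21.
r = 1 + (80/100)·(21 − 1) = 1 + 16 = 17.
r is an integer, so P80 is the value at rank 17: 69.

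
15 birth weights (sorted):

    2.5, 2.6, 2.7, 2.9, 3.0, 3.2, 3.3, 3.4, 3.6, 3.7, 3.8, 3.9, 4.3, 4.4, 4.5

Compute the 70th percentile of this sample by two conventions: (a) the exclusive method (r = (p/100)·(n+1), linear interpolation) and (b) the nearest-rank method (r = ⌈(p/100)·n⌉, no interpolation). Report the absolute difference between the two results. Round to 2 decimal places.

0.02

n = 15.
(a) r = 11.2; between ranks 11 (3.8) and 12 (3.9): 3.82.
(b) the nearest-rank method: rank 11 → 3.8.
|3.82 − 3.8| = 0.02.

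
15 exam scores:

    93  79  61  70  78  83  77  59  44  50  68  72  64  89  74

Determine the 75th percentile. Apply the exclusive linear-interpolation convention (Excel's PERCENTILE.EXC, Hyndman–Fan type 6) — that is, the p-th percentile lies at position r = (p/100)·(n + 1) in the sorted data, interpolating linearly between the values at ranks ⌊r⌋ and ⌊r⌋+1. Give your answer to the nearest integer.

79

Sorted: 44, 50, 59, 61, 64, 68, 70, 72, 74, 77, 78, 79, 83, 89, 93.
n = 15.
r = (75/100)·(15 + 1) = 12.
r is an integer, so P75 is the value at rank 12: 79.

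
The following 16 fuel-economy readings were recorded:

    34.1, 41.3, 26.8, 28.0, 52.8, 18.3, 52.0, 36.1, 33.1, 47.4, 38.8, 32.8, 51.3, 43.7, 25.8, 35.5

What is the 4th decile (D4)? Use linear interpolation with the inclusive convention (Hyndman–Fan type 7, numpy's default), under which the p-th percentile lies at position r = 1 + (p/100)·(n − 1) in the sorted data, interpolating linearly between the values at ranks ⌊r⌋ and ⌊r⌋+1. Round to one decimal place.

Sorted: 18.3, 25.8, 26.8, 28.0, 32.8, 33.1, 34.1, 35.5, 36.1, 38.8, 41.3, 43.7, 47.4, 51.3, 52.0, 52.8.
n = 16.
r = 1 + (40/100)·(16 − 1) = 1 + 6 = 7.
r is an integer, so P40 is the value at rank 7: 34.1.

34.1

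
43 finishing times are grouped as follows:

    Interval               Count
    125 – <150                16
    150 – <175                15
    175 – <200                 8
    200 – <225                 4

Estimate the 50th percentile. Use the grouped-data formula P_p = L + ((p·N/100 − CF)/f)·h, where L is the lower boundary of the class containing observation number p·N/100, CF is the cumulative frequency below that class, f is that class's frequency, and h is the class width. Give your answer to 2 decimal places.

N = 43; target position k = 50/100 · 43 = 21.5.
Cumulative frequencies: 16, 31, 39, 43.
Observation 21.5 falls in the class 150 – <175.
L = 150, CF = 16, f = 15, h = 25.
P50 = 150 + ((21.5 − 16)/15)·25 = 150 + 9.16667 = 159.167.

159.17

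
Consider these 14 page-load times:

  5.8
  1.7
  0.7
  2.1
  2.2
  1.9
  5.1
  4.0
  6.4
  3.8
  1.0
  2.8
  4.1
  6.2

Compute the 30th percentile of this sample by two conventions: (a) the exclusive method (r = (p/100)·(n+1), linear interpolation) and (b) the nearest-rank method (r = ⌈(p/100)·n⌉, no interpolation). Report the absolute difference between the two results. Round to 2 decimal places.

Sorted: 0.7, 1.0, 1.7, 1.9, 2.1, 2.2, 2.8, 3.8, 4.0, 4.1, 5.1, 5.8, 6.2, 6.4.
n = 14.
(a) r = 4.5; between ranks 4 (1.9) and 5 (2.1): 2.
(b) the nearest-rank method: rank 5 → 2.1.
|2 − 2.1| = 0.1.

0.10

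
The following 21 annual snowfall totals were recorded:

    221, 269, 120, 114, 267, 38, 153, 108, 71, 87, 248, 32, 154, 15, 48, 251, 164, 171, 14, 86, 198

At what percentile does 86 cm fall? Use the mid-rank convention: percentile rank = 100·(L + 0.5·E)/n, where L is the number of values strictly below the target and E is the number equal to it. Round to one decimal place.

31.0

Sorted: 14, 15, 32, 38, 48, 71, 86, 87, 108, 114, 120, 153, 154, 164, 171, 198, 221, 248, 251, 267, 269.
Count below 86: L = 6; count equal: E = 1; n = 21.
Percentile rank = 100·(6 + 0.5·1)/21 = 100·6.5/21 = 30.95.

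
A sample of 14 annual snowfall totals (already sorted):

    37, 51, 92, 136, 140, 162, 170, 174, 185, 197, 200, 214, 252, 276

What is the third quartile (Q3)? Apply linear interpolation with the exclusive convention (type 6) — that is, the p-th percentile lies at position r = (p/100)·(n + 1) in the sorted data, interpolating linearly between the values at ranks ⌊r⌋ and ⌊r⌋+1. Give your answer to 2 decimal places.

203.50

n = 14.
r = (75/100)·(14 + 1) = 11.25.
Rank 11 is 200 and rank 12 is 214.
Interpolate: 200 + 0.25·(214 − 200) = 200 + 0.25·14 = 203.5.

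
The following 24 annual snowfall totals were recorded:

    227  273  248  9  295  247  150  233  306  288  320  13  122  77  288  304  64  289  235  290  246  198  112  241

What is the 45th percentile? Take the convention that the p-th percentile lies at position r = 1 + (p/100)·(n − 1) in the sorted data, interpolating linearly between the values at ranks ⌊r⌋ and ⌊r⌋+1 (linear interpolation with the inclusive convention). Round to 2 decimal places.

Sorted: 9, 13, 64, 77, 112, 122, 150, 198, 227, 233, 235, 241, 246, 247, 248, 273, 288, 288, 289, 290, 295, 304, 306, 320.
n = 24.
r = 1 + (45/100)·(24 − 1) = 1 + 10.35 = 11.35.
Rank 11 is 235 and rank 12 is 241.
Interpolate: 235 + 0.35·(241 − 235) = 235 + 0.35·6 = 237.1.

237.10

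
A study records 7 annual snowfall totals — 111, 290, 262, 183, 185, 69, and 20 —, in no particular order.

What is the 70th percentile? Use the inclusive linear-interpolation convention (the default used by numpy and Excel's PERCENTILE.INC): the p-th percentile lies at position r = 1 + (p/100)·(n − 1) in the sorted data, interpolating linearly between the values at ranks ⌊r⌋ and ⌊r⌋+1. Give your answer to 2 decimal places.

Sorted: 20, 69, 111, 183, 185, 262, 290.
n = 7.
r = 1 + (70/100)·(7 − 1) = 1 + 4.2 = 5.2.
Rank 5 is 185 and rank 6 is 262.
Interpolate: 185 + 0.2·(262 − 185) = 185 + 0.2·77 = 200.4.

200.40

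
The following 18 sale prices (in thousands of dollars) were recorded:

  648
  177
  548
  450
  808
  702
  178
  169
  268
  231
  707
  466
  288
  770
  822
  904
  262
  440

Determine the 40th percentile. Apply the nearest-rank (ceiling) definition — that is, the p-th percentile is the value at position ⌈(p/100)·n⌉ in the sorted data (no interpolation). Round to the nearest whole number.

440

Sorted: 169, 177, 178, 231, 262, 268, 288, 440, 450, 466, 548, 648, 702, 707, 770, 808, 822, 904.
n = 18.
Position = ⌈40/100 · 18⌉ = ⌈7.2⌉ = 8.
The value at rank 8 is 440.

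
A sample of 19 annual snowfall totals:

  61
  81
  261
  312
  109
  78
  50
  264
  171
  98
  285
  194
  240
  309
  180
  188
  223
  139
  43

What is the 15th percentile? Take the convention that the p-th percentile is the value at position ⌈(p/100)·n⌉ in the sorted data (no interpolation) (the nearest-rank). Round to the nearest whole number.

Sorted: 43, 50, 61, 78, 81, 98, 109, 139, 171, 180, 188, 194, 223, 240, 261, 264, 285, 309, 312.
n = 19.
Position = ⌈15/100 · 19⌉ = ⌈2.85⌉ = 3.
The value at rank 3 is 61.

61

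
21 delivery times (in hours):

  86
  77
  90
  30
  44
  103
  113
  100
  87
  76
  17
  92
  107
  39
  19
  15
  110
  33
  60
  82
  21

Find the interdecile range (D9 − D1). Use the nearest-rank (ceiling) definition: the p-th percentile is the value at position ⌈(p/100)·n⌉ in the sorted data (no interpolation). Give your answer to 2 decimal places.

Sorted: 15, 17, 19, 21, 30, 33, 39, 44, 60, 76, 77, 82, 86, 87, 90, 92, 100, 103, 107, 110, 113.
n = 21.
P10: rank ⌈10/100·21⌉ = 3 → 19.
P90: rank ⌈90/100·21⌉ = 19 → 107.
Difference: 107 − 19 = 88.

88.00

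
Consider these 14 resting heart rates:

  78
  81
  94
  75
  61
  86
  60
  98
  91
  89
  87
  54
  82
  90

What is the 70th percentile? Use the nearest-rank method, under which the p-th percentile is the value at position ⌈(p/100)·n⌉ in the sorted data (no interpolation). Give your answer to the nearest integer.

89

Sorted: 54, 60, 61, 75, 78, 81, 82, 86, 87, 89, 90, 91, 94, 98.
n = 14.
Position = ⌈70/100 · 14⌉ = ⌈9.8⌉ = 10.
The value at rank 10 is 89.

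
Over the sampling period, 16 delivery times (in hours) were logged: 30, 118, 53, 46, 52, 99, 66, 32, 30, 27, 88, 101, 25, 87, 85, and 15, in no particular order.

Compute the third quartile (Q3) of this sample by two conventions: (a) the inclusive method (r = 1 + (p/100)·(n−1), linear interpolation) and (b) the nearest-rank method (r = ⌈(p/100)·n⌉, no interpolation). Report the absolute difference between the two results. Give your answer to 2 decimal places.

0.25

Sorted: 15, 25, 27, 30, 30, 32, 46, 52, 53, 66, 85, 87, 88, 99, 101, 118.
n = 16.
(a) r = 12.25; between ranks 12 (87) and 13 (88): 87.25.
(b) the nearest-rank method: rank 12 → 87.
|87.25 − 87| = 0.25.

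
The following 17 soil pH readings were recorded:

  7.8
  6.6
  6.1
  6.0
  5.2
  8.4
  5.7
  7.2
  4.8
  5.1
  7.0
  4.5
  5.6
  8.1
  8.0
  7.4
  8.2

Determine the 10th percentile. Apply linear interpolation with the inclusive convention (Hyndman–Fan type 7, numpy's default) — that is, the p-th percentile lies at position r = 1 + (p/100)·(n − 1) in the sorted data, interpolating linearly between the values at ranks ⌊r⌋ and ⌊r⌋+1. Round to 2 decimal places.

4.98

Sorted: 4.5, 4.8, 5.1, 5.2, 5.6, 5.7, 6.0, 6.1, 6.6, 7.0, 7.2, 7.4, 7.8, 8.0, 8.1, 8.2, 8.4.
n = 17.
r = 1 + (10/100)·(17 − 1) = 1 + 1.6 = 2.6.
Rank 2 is 4.8 and rank 3 is 5.1.
Interpolate: 4.8 + 0.6·(5.1 − 4.8) = 4.8 + 0.6·0.3 = 4.98.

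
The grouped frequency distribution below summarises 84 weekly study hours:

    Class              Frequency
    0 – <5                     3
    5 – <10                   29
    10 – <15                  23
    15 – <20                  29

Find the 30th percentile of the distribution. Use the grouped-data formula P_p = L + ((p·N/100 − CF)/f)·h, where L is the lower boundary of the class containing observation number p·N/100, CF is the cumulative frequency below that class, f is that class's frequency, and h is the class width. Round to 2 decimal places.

N = 84; target position k = 30/100 · 84 = 25.2.
Cumulative frequencies: 3, 32, 55, 84.
Observation 25.2 falls in the class 5 – <10.
L = 5, CF = 3, f = 29, h = 5.
P30 = 5 + ((25.2 − 3)/29)·5 = 5 + 3.82759 = 8.82759.

8.83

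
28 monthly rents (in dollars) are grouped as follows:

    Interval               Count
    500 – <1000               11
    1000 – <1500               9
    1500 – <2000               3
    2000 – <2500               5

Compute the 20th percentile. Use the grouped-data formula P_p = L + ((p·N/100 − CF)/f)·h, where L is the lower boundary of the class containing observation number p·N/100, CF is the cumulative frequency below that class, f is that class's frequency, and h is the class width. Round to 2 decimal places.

N = 28; target position k = 20/100 · 28 = 5.6.
Cumulative frequencies: 11, 20, 23, 28.
Observation 5.6 falls in the class 500 – <1000.
L = 500, CF = 0, f = 11, h = 500.
P20 = 500 + ((5.6 − 0)/11)·500 = 500 + 254.545 = 754.545.

754.55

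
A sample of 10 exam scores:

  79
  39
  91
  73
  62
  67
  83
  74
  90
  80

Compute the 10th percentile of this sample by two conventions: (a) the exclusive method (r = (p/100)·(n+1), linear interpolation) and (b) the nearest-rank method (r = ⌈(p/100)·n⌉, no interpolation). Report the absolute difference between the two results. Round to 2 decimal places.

Sorted: 39, 62, 67, 73, 74, 79, 80, 83, 90, 91.
n = 10.
(a) r = 1.1; between ranks 1 (39) and 2 (62): 41.3.
(b) the nearest-rank method: rank 1 → 39.
|41.3 − 39| = 2.3.

2.30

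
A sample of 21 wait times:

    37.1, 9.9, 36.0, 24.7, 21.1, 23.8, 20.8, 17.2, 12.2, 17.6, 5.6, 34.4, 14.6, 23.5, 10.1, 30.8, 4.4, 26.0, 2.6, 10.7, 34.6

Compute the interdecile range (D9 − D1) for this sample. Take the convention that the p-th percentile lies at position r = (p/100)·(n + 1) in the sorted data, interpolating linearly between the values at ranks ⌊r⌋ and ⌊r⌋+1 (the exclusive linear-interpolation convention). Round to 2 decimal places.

31.08

Sorted: 2.6, 4.4, 5.6, 9.9, 10.1, 10.7, 12.2, 14.6, 17.2, 17.6, 20.8, 21.1, 23.5, 23.8, 24.7, 26.0, 30.8, 34.4, 34.6, 36.0, 37.1.
n = 21.
P10: r = 2.2; ranks 2–3 are 4.4, 5.6; interpolating gives 4.64.
P90: r = 19.8; ranks 19–20 are 34.6, 36.0; interpolating gives 35.72.
Difference: 35.72 − 4.64 = 31.08.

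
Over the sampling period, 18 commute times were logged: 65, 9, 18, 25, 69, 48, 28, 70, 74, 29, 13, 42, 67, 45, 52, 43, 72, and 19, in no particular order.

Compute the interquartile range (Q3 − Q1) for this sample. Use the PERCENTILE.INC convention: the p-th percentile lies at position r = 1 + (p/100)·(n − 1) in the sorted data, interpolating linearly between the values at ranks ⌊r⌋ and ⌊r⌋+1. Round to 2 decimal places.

Sorted: 9, 13, 18, 19, 25, 28, 29, 42, 43, 45, 48, 52, 65, 67, 69, 70, 72, 74.
n = 18.
P25: r = 5.25; ranks 5–6 are 25, 28; interpolating gives 25.75.
P75: r = 13.75; ranks 13–14 are 65, 67; interpolating gives 66.5.
Difference: 66.5 − 25.75 = 40.75.

40.75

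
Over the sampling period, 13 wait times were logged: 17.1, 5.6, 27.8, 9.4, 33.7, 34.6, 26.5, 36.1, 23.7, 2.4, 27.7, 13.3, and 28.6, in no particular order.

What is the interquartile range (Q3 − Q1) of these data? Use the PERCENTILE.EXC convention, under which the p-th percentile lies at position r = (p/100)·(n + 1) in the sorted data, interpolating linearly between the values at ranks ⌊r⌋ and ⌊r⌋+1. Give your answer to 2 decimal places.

19.80

Sorted: 2.4, 5.6, 9.4, 13.3, 17.1, 23.7, 26.5, 27.7, 27.8, 28.6, 33.7, 34.6, 36.1.
n = 13.
P25: r = 3.5; ranks 3–4 are 9.4, 13.3; interpolating gives 11.35.
P75: r = 10.5; ranks 10–11 are 28.6, 33.7; interpolating gives 31.15.
Difference: 31.15 − 11.35 = 19.8.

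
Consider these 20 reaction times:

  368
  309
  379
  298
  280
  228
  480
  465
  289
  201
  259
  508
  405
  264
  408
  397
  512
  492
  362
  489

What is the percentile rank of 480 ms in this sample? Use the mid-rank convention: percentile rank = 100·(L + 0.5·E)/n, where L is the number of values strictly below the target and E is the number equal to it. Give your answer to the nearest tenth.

77.5

Sorted: 201, 228, 259, 264, 280, 289, 298, 309, 362, 368, 379, 397, 405, 408, 465, 480, 489, 492, 508, 512.
Count below 480: L = 15; count equal: E = 1; n = 20.
Percentile rank = 100·(15 + 0.5·1)/20 = 100·15.5/20 = 77.5.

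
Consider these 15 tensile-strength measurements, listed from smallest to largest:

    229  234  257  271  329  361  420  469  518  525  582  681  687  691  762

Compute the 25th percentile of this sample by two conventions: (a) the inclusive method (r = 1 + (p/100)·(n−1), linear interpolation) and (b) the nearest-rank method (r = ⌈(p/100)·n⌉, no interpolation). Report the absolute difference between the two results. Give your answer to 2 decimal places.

29.00

n = 15.
(a) r = 4.5; between ranks 4 (271) and 5 (329): 300.
(b) the nearest-rank method: rank 4 → 271.
|300 − 271| = 29.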